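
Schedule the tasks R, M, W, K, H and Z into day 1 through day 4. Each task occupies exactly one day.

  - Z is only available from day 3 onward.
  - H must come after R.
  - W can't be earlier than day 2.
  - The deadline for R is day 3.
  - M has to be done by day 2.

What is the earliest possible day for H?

Precedence pushes H to at least day 2.
H at day 2 is achievable: R=day 1; K=day 1; M=day 1; W=day 2; H=day 2; Z=day 3.

day 2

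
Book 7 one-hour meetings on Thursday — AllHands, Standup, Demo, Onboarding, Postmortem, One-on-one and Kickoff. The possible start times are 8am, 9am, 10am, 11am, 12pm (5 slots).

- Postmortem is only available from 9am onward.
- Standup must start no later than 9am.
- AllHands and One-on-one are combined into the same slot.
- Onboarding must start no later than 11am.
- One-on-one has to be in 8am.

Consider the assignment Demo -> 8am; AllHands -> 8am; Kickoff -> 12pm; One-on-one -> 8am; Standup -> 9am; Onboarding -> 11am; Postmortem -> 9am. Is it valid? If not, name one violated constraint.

Onboarding must start no later than 11am — holds.
One-on-one has to be in 8am — holds.
Standup must start no later than 9am — holds.
Postmortem is only available from 9am onward — holds.
AllHands and One-on-one are combined into the same slot — holds.

Yes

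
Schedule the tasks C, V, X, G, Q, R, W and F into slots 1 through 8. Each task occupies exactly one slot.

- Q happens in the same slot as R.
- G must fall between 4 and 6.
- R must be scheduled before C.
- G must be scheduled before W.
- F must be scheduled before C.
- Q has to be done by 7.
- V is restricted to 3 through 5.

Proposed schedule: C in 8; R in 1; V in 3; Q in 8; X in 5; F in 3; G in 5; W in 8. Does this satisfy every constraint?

Invalid. Q has to be done by 7.

Q has to be done by 7 — violated.
V is restricted to 3 through 5 — holds.
F must be scheduled before C — holds.
Q happens in the same slot as R — violated.
G must fall between 4 and 6 — holds.
R must be scheduled before C — holds.
G must be scheduled before W — holds.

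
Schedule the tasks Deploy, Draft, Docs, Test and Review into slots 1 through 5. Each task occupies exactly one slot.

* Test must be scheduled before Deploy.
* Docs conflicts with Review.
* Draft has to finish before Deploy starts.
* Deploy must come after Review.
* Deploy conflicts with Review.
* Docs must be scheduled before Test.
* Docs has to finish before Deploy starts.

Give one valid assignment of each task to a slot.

Draft -> 1; Test -> 2; Docs -> 1; Review -> 2; Deploy -> 3

Checking: Draft(1) before Deploy(3); Review(2) before Deploy(3); Test(2) before Deploy(3); Docs(1) before Deploy(3); Docs(1) before Test(2); Deploy(3) != Review(2); Docs(1) != Review(2).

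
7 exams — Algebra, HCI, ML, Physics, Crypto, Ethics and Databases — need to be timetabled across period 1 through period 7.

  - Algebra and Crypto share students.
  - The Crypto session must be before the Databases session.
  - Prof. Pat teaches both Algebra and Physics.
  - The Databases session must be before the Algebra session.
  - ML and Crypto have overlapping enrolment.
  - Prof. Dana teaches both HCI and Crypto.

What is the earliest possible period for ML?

period 1

ML at period 1 is achievable: HCI in period 1; Algebra in period 4; Physics in period 1; ML in period 1; Ethics in period 1; Databases in period 3; Crypto in period 2.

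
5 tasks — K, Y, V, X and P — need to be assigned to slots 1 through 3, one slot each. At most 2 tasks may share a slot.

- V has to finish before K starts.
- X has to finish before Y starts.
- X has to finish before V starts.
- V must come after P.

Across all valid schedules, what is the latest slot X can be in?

1

Downstream work caps X at 1.
X at 1 is achievable: K -> 3, X -> 1, V -> 2, P -> 1, Y -> 2.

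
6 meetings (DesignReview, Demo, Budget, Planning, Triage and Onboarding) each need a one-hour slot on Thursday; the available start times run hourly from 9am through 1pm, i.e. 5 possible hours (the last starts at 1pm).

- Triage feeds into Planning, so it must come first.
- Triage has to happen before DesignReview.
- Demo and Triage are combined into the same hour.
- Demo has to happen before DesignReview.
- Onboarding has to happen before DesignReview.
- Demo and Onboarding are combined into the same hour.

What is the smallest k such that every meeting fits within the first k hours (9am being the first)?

2

The precedence chain requires at least 2 distinct hours.
2 works (last occupied hour: 10am): for example Onboarding in 9am; Triage in 9am; Demo in 9am; Budget in 9am; DesignReview in 10am; Planning in 10am.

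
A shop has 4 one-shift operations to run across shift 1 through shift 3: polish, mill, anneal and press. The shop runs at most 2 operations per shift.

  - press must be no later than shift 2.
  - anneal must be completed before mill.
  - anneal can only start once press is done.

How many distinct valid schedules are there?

Enumerating: mill -> shift 3; polish -> shift 1; anneal -> shift 2; press -> shift 1 | press=shift 1; polish=shift 2; anneal=shift 2; mill=shift 3 | press=shift 1, mill=shift 3, polish=shift 3, anneal=shift 2.

3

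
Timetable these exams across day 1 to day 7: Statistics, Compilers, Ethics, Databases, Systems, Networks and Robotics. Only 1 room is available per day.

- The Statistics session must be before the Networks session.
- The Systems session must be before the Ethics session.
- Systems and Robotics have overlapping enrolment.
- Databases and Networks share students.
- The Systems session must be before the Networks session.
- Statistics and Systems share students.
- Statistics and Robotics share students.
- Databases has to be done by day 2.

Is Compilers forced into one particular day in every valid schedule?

Compilers can be day 1 (e.g. Robotics -> day 7; Compilers -> day 1; Statistics -> day 4; Ethics -> day 6; Networks -> day 5; Databases -> day 2; Systems -> day 3) or day 2 (e.g. Statistics -> day 4, Networks -> day 5, Ethics -> day 6, Databases -> day 1, Compilers -> day 2, Robotics -> day 7, Systems -> day 3).

No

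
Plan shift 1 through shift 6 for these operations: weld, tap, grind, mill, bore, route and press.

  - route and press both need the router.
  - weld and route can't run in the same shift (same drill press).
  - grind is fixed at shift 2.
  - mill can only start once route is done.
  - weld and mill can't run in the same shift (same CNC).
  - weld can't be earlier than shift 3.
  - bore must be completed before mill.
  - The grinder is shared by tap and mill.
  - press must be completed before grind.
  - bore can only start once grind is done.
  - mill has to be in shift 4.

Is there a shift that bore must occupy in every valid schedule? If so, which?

shift 3

grind is fixed at shift 2 and must come before bore, so bore is at least shift 3.
mill is fixed at shift 4 and must come after bore, so bore is at most shift 3.
So bore must be shift 3.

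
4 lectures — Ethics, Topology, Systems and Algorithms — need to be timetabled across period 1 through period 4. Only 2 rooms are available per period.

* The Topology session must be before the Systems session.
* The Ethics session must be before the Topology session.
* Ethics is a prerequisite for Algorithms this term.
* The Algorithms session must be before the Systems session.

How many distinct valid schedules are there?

6

Splitting on Ethics: it can be period 1 (5), period 2 (1). Listing each branch's schedules as (Topology, Systems, Algorithms) by period number:
Ethics=period 1: (2,3,2) (2,4,2) (2,4,3) (3,4,2) (3,4,3) — 5.
Ethics=period 2: (3,4,3) — 1.
Summing: 5 + 1 = 6.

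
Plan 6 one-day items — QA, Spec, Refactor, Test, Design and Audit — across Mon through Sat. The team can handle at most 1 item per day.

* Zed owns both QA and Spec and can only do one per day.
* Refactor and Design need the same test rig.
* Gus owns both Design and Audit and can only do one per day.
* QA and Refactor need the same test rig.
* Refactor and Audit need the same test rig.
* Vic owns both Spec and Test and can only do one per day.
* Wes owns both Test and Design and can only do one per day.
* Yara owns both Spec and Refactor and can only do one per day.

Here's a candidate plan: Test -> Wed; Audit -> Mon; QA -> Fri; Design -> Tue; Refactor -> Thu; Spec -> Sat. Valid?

Yes, all constraints hold

Vic owns both Spec and Test and can only do one per day — holds.
Yara owns both Spec and Refactor and can only do one per day — holds.
Gus owns both Design and Audit and can only do one per day — holds.
Wes owns both Test and Design and can only do one per day — holds.
QA and Refactor need the same test rig — holds.
The team can handle at most 1 item per day — holds.
Refactor and Audit need the same test rig — holds.
Zed owns both QA and Spec and can only do one per day — holds.
Refactor and Design need the same test rig — holds.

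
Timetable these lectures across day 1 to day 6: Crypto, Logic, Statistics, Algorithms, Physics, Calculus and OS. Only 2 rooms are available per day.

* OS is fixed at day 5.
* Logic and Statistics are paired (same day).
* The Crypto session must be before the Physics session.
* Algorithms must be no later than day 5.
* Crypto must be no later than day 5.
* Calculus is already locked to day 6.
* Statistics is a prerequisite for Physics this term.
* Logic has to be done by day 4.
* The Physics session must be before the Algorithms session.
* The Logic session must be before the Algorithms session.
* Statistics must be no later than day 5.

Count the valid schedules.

Splitting on Crypto: it can be day 1 (4), day 2 (4), day 3 (2). Listing each branch's schedules as (Logic, Statistics, Algorithms, Physics, Calculus, OS) by day number:
Crypto=day 1: (2,2,4,3,6,5) (2,2,5,3,6,5) (2,2,5,4,6,5) (3,3,5,4,6,5) — 4.
Crypto=day 2: (1,1,4,3,6,5) (1,1,5,3,6,5) (1,1,5,4,6,5) (3,3,5,4,6,5) — 4.
Crypto=day 3: (1,1,5,4,6,5) (2,2,5,4,6,5) — 2.
Summing: 4 + 4 + 2 = 10.

10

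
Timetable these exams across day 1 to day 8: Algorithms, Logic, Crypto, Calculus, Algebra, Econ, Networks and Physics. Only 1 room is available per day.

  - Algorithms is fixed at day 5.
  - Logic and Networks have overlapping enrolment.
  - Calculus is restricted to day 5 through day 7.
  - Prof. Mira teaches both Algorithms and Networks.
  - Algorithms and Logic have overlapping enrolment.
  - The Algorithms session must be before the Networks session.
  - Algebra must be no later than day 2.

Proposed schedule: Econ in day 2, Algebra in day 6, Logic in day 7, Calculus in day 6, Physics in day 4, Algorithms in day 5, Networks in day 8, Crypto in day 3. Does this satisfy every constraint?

The Algorithms session must be before the Networks session — holds.
Calculus is restricted to day 5 through day 7 — holds.
Logic and Networks have overlapping enrolment — holds.
Algebra must be no later than day 2 — violated.
Algorithms and Logic have overlapping enrolment — holds.
Only 1 room is available per day — violated.
Algorithms is fixed at day 5 — holds.
Prof. Mira teaches both Algorithms and Networks — holds.

Invalid. Algebra must be no later than day 2.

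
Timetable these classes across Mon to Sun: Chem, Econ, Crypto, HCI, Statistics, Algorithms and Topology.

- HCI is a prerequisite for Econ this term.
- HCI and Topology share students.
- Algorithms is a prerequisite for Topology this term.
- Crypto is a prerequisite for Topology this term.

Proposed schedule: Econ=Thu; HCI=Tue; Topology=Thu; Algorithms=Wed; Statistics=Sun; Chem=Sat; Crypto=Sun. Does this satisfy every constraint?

No — it violates: Crypto is a prerequisite for Topology this term

HCI is a prerequisite for Econ this term — holds.
Crypto is a prerequisite for Topology this term — violated.
HCI and Topology share students — holds.
Algorithms is a prerequisite for Topology this term — holds.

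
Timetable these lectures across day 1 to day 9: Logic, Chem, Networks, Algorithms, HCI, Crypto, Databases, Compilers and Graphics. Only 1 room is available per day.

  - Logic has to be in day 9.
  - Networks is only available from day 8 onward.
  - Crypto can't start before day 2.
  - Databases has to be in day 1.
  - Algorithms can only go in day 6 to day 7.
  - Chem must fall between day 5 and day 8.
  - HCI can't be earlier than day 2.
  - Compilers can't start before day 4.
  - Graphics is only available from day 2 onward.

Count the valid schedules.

Splitting on Chem: it can be day 5 (24), day 6 (12), day 7 (12). Listing each branch's schedules as (Logic, Networks, Algorithms, HCI, Crypto, Databases, Compilers, Graphics) by day number:
Chem=day 5: (9,8,6,2,3,1,4,7) (9,8,6,2,3,1,7,4) (9,8,6,2,4,1,7,3) (9,8,6,2,7,1,4,3) (9,8,6,3,2,1,4,7) (9,8,6,3,2,1,7,4) (9,8,6,3,4,1,7,2) (9,8,6,3,7,1,4,2) (9,8,6,4,2,1,7,3) (9,8,6,4,3,1,7,2) (9,8,6,7,2,1,4,3) (9,8,6,7,3,1,4,2) (9,8,7,2,3,1,4,6) (9,8,7,2,3,1,6,4) (9,8,7,2,4,1,6,3) (9,8,7,2,6,1,4,3) (9,8,7,3,2,1,4,6) (9,8,7,3,2,1,6,4) (9,8,7,3,4,1,6,2) (9,8,7,3,6,1,4,2) (9,8,7,4,2,1,6,3) (9,8,7,4,3,1,6,2) (9,8,7,6,2,1,4,3) (9,8,7,6,3,1,4,2) — 24.
Chem=day 6: (9,8,7,2,3,1,4,5) (9,8,7,2,3,1,5,4) (9,8,7,2,4,1,5,3) (9,8,7,2,5,1,4,3) (9,8,7,3,2,1,4,5) (9,8,7,3,2,1,5,4) (9,8,7,3,4,1,5,2) (9,8,7,3,5,1,4,2) (9,8,7,4,2,1,5,3) (9,8,7,4,3,1,5,2) (9,8,7,5,2,1,4,3) (9,8,7,5,3,1,4,2) — 12.
Chem=day 7: (9,8,6,2,3,1,4,5) (9,8,6,2,3,1,5,4) (9,8,6,2,4,1,5,3) (9,8,6,2,5,1,4,3) (9,8,6,3,2,1,4,5) (9,8,6,3,2,1,5,4) (9,8,6,3,4,1,5,2) (9,8,6,3,5,1,4,2) (9,8,6,4,2,1,5,3) (9,8,6,4,3,1,5,2) (9,8,6,5,2,1,4,3) (9,8,6,5,3,1,4,2) — 12.
Summing: 24 + 12 + 12 = 48.

48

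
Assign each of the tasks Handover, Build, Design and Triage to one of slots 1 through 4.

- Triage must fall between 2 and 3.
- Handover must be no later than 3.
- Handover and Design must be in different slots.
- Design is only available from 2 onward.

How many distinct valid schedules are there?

Splitting on Handover: it can be 1 (24), 2 (16), 3 (16). Listing each branch's schedules as (Build, Design, Triage):
Handover=1: (1,2,2) (1,2,3) (1,3,2) (1,3,3) (1,4,2) (1,4,3) (2,2,2) (2,2,3) (2,3,2) (2,3,3) (2,4,2) (2,4,3) (3,2,2) (3,2,3) (3,3,2) (3,3,3) (3,4,2) (3,4,3) (4,2,2) (4,2,3) (4,3,2) (4,3,3) (4,4,2) (4,4,3) — 24.
Handover=2: (1,3,2) (1,3,3) (1,4,2) (1,4,3) (2,3,2) (2,3,3) (2,4,2) (2,4,3) (3,3,2) (3,3,3) (3,4,2) (3,4,3) (4,3,2) (4,3,3) (4,4,2) (4,4,3) — 16.
Handover=3: (1,2,2) (1,2,3) (1,4,2) (1,4,3) (2,2,2) (2,2,3) (2,4,2) (2,4,3) (3,2,2) (3,2,3) (3,4,2) (3,4,3) (4,2,2) (4,2,3) (4,4,2) (4,4,3) — 16.
Summing: 24 + 16 + 16 = 56.

56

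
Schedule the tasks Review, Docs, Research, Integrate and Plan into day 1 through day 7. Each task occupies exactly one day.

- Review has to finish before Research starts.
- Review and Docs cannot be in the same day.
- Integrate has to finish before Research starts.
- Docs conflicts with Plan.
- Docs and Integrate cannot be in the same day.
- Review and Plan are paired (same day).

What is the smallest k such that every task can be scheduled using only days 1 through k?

The precedence chain requires at least 2 distinct days.
2 works (last occupied day: day 2): for example Research in day 2; Review in day 1; Integrate in day 1; Plan in day 1; Docs in day 2.

2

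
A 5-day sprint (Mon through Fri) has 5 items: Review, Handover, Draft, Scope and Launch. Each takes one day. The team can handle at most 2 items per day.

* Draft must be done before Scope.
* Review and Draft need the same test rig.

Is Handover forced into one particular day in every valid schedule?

Handover can be Mon (e.g. Launch in Wed; Draft in Mon; Review in Tue; Handover in Mon; Scope in Tue) or Tue (e.g. Launch in Mon; Handover in Tue; Review in Wed; Scope in Tue; Draft in Mon).

No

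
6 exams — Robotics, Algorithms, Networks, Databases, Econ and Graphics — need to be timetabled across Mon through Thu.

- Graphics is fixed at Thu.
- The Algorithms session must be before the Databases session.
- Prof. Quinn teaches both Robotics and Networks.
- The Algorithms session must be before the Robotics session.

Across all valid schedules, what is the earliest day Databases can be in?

Precedence pushes Databases to at least Tue.
Databases at Tue is achievable: Graphics in Thu, Networks in Mon, Algorithms in Mon, Databases in Tue, Robotics in Tue, Econ in Mon.

Tue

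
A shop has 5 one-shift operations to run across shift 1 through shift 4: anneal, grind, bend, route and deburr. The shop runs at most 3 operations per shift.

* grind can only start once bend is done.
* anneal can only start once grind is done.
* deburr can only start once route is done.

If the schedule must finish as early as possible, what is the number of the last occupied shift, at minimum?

shift 3

The precedence chain requires at least 3 distinct shifts.
With at most 3 per shift and 5 operations, at least 2 shifts are needed.
3 works (last occupied shift: shift 3): for example bend in shift 1; deburr in shift 2; grind in shift 2; route in shift 1; anneal in shift 3.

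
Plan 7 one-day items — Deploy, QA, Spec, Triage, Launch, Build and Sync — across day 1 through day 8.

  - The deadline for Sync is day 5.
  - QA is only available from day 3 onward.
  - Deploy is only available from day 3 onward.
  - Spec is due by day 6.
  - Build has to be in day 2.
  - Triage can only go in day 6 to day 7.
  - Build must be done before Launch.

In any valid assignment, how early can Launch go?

day 3

Precedence pushes Launch to at least day 3.
Launch at day 3 is achievable: Deploy -> day 3, Sync -> day 1, Spec -> day 1, Build -> day 2, QA -> day 3, Launch -> day 3, Triage -> day 6.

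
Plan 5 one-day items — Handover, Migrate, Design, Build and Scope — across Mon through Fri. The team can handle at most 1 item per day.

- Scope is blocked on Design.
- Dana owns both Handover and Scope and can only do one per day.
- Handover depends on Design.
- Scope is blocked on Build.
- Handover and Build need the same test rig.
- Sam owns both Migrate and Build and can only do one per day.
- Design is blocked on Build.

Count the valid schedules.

Splitting on Handover: it can be Wed (2), Thu (4), Fri (4). Listing each branch's schedules as (Migrate, Design, Build, Scope):
Handover=Wed: (Thu,Tue,Mon,Fri) (Fri,Tue,Mon,Thu) — 2.
Handover=Thu: (Mon,Wed,Tue,Fri) (Tue,Wed,Mon,Fri) (Wed,Tue,Mon,Fri) (Fri,Tue,Mon,Wed) — 4.
Handover=Fri: (Mon,Wed,Tue,Thu) (Tue,Wed,Mon,Thu) (Wed,Tue,Mon,Thu) (Thu,Tue,Mon,Wed) — 4.
Summing: 2 + 4 + 4 = 10.

10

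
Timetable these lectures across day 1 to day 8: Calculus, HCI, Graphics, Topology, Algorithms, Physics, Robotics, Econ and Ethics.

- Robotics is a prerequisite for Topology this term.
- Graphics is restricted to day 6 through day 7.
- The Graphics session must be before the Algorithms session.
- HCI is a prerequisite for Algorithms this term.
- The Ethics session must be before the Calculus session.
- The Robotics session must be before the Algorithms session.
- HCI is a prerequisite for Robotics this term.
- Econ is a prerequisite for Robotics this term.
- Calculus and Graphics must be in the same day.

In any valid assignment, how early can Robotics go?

Precedence pushes Robotics to at least day 2; downstream work caps Robotics at day 7.
Robotics at day 2 is achievable: Physics in day 1; Calculus in day 6; Topology in day 3; HCI in day 1; Econ in day 1; Algorithms in day 7; Robotics in day 2; Graphics in day 6; Ethics in day 1.

day 2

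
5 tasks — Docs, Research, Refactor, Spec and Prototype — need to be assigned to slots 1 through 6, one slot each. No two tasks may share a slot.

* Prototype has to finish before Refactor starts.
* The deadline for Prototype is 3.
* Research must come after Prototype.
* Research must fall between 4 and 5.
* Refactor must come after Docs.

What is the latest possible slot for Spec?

Spec at 6 is achievable: Spec -> 6, Prototype -> 1, Refactor -> 3, Docs -> 2, Research -> 4.

6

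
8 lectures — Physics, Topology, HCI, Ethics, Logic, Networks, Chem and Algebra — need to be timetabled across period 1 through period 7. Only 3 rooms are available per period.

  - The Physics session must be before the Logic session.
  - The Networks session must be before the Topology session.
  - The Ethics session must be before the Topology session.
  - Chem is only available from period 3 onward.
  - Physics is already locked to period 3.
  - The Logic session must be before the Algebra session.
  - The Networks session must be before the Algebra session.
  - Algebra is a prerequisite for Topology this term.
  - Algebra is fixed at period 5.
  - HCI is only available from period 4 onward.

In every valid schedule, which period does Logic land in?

period 4

Physics is fixed at period 3 and must come before Logic, so Logic is at least period 4.
Algebra is fixed at period 5 and must come after Logic, so Logic is at most period 4.
So Logic must be period 4.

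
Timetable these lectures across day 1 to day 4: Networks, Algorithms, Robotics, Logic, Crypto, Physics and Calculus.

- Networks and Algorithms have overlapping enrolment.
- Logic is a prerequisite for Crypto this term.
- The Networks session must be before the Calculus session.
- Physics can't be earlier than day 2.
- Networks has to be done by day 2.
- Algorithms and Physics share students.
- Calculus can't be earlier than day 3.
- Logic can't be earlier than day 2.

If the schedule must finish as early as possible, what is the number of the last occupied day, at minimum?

The precedence chain requires at least 2 distinct days.
Calculus can't be placed before day 3, so the schedule must run through at least day 3.
3 works (last occupied day: day 3): for example Crypto -> day 3, Algorithms -> day 3, Physics -> day 2, Robotics -> day 1, Networks -> day 1, Calculus -> day 3, Logic -> day 2.

3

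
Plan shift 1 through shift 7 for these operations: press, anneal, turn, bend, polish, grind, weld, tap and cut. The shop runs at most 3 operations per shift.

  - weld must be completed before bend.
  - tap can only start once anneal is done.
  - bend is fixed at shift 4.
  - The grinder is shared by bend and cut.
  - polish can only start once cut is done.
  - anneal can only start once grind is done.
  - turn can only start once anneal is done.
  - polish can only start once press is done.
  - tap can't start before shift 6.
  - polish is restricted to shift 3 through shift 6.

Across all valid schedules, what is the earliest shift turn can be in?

Precedence pushes turn to at least shift 3.
turn at shift 3 is achievable: press -> shift 1, turn -> shift 3, tap -> shift 6, anneal -> shift 2, polish -> shift 3, cut -> shift 2, weld -> shift 1, grind -> shift 1, bend -> shift 4.

shift 3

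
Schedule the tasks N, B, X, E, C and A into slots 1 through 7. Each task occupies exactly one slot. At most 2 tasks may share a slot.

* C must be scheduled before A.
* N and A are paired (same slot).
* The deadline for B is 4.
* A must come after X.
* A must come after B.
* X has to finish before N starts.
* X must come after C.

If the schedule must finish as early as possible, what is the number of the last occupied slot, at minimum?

slot 3

The precedence chain requires at least 3 distinct slots.
With at most 2 per slot and 6 tasks, at least 3 slots are needed.
3 works (last occupied slot: 3): for example B -> 1; E -> 2; X -> 2; N -> 3; A -> 3; C -> 1.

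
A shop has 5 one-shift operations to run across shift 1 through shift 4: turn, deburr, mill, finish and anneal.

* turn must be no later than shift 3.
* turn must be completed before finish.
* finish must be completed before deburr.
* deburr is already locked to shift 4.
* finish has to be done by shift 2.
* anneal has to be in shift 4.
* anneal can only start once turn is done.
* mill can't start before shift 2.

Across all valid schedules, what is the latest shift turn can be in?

Turn's own window allows nothing later than shift 3; downstream work caps turn at shift 1.
turn at shift 1 is achievable: finish=shift 2; deburr=shift 4; mill=shift 2; anneal=shift 4; turn=shift 1.

shift 1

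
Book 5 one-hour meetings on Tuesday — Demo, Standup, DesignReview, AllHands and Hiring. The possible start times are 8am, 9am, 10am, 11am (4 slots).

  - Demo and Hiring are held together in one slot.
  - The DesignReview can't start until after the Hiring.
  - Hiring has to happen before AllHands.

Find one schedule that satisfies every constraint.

AllHands in 9am; Demo in 8am; DesignReview in 9am; Hiring in 8am; Standup in 8am

Checking: Hiring(8am) before DesignReview(9am); Hiring(8am) before AllHands(9am); Demo = Hiring = 8am.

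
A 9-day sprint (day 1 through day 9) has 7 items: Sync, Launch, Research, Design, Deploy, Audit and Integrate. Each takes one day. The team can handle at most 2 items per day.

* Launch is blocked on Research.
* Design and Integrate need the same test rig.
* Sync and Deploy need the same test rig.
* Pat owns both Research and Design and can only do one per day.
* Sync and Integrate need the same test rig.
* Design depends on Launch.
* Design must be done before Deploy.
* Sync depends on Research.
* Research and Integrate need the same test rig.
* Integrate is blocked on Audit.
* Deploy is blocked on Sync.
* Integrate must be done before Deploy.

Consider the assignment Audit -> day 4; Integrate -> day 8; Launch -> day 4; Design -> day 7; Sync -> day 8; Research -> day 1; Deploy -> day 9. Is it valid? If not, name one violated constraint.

No — it violates: Sync and Integrate need the same test rig

Deploy is blocked on Sync — holds.
Pat owns both Research and Design and can only do one per day — holds.
Launch is blocked on Research — holds.
Sync and Deploy need the same test rig — holds.
Research and Integrate need the same test rig — holds.
Integrate is blocked on Audit — holds.
Sync and Integrate need the same test rig — violated.
Integrate must be done before Deploy — holds.
The team can handle at most 2 items per day — holds.
Design and Integrate need the same test rig — holds.
Design must be done before Deploy — holds.
Sync depends on Research — holds.
Design depends on Launch — holds.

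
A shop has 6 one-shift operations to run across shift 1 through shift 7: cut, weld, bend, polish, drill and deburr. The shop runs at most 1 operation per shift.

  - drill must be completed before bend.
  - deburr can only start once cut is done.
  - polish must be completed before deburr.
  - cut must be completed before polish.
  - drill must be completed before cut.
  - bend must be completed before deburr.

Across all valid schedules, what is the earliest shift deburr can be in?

shift 5

Precedence pushes deburr to at least shift 4.
deburr at shift 5 is achievable: polish in shift 4; cut in shift 2; bend in shift 3; drill in shift 1; deburr in shift 5; weld in shift 6.
Nothing earlier works — the capacity limit rule out every shift before shift 5.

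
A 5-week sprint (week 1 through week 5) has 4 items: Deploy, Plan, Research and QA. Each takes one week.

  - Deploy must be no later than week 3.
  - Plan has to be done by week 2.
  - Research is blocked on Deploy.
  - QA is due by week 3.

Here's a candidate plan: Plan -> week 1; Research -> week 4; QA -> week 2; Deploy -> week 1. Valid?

QA is due by week 3 — holds.
Research is blocked on Deploy — holds.
Plan has to be done by week 2 — holds.
Deploy must be no later than week 3 — holds.

Valid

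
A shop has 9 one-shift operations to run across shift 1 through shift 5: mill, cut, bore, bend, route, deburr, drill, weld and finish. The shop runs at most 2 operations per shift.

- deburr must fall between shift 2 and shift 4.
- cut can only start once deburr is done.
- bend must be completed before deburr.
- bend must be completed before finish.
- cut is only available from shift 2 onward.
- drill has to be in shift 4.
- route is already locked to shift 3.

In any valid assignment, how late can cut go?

Cut is available from shift 2; precedence pushes cut to at least shift 3.
cut at shift 5 is achievable: finish in shift 2; bore in shift 3; mill in shift 1; deburr in shift 2; cut in shift 5; weld in shift 4; bend in shift 1; drill in shift 4; route in shift 3.

shift 5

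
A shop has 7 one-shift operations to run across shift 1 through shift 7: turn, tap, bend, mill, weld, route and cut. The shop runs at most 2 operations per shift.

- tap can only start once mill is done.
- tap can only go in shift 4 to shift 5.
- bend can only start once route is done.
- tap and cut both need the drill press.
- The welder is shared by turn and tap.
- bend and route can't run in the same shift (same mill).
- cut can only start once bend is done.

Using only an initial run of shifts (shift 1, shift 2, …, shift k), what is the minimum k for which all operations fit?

The precedence chain requires at least 3 distinct shifts.
With at most 2 per shift and 7 operations, at least 4 shifts are needed.
tap can't be placed before shift 4, so the schedule must run through at least shift 4.
4 works (last occupied shift: shift 4): for example bend=shift 2; cut=shift 3; tap=shift 4; weld=shift 3; turn=shift 2; route=shift 1; mill=shift 1.

4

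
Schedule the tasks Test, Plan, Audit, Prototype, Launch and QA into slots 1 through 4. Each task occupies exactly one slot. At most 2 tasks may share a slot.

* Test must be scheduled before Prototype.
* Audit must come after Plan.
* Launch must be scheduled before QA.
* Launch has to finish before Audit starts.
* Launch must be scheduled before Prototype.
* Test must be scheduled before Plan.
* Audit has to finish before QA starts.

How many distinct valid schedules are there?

Splitting on Prototype: it can be 2 (1), 3 (2), 4 (2). Listing each branch's schedules as (Test, Plan, Audit, Launch, QA):
Prototype=2: (1,2,3,1,4) — 1.
Prototype=3: (1,2,3,1,4) (1,2,3,2,4) — 2.
Prototype=4: (1,2,3,1,4) (1,2,3,2,4) — 2.
Summing: 1 + 2 + 2 = 5.

5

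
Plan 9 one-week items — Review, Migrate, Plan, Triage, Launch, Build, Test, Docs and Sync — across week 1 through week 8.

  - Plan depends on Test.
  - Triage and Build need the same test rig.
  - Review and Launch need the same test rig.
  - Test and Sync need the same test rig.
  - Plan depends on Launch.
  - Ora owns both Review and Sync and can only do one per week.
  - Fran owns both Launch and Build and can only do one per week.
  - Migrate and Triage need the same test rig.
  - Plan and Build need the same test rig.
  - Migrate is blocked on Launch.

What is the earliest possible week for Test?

week 1

Downstream work caps Test at week 7.
Test at week 1 is achievable: Review -> week 2, Test -> week 1, Migrate -> week 2, Docs -> week 1, Sync -> week 3, Triage -> week 1, Plan -> week 2, Build -> week 3, Launch -> week 1.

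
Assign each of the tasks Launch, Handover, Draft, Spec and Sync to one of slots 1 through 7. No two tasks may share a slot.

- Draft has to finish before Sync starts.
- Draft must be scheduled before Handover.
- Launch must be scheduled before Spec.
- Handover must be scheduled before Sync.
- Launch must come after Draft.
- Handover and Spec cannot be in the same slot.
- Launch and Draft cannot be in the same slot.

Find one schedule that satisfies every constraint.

Handover in 3, Draft in 1, Launch in 2, Spec in 5, Sync in 4

Checking: Handover(3) before Sync(4); Draft(1) before Sync(4); Launch(2) before Spec(5); Draft(1) before Handover(3); Draft(1) before Launch(2); Handover(3) != Spec(5); Launch(2) != Draft(1); max 1 per slot (cap 1).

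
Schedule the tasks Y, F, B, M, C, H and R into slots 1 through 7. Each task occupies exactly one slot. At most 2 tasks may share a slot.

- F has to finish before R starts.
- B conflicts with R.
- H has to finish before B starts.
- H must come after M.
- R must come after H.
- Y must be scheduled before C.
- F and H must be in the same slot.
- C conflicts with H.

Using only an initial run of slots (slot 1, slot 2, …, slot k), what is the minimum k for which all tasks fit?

The precedence chain requires at least 3 distinct slots.
With at most 2 per slot and 7 tasks, at least 4 slots are needed.
4 works (last occupied slot: 4): for example C=3; B=4; H=2; M=1; R=3; F=2; Y=1.

4 slots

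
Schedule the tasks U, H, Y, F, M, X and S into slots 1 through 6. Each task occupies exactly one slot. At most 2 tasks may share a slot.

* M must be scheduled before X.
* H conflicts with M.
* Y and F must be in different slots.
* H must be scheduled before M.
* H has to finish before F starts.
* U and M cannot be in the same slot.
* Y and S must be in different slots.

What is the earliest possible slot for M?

2

Precedence pushes M to at least 2; downstream work caps M at 5.
M at 2 is achievable: M in 2, H in 1, F in 2, X in 3, Y in 3, S in 4, U in 1.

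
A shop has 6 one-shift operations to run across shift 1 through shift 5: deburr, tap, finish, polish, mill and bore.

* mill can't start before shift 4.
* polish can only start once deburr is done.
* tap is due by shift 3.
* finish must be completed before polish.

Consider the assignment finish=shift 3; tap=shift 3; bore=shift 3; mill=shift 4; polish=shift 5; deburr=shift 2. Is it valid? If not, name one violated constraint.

Valid

polish can only start once deburr is done — holds.
mill can't start before shift 4 — holds.
finish must be completed before polish — holds.
tap is due by shift 3 — holds.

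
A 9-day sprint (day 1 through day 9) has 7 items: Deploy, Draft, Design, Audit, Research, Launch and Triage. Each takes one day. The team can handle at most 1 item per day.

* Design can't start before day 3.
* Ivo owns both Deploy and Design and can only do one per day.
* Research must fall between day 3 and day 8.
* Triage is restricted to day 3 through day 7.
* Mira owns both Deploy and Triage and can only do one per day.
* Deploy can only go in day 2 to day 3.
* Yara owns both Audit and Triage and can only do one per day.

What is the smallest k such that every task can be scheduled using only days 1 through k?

7 days

With at most 1 per day and 7 tasks, at least 7 days are needed.
Design can't be placed before day 3, so the schedule must run through at least day 3.
7 works (last occupied day: day 7): for example Triage=day 5, Design=day 3, Audit=day 6, Launch=day 7, Deploy=day 2, Draft=day 1, Research=day 4.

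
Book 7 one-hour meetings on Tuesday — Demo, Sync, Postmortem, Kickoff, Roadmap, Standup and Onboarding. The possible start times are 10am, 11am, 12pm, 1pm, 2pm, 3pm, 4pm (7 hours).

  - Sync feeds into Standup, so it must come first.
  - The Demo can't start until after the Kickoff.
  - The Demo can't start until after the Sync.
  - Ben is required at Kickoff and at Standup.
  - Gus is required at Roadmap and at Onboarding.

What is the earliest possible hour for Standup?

11am

Precedence pushes Standup to at least 11am.
Standup at 11am is achievable: Sync=10am, Demo=11am, Standup=11am, Postmortem=10am, Roadmap=10am, Onboarding=11am, Kickoff=10am.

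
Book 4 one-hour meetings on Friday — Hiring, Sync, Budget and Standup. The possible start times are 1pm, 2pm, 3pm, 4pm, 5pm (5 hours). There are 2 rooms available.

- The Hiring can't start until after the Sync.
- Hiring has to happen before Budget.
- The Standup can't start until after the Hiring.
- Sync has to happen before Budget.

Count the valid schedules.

Splitting on Hiring: it can be 2pm (9), 3pm (8), 4pm (3). Listing each branch's schedules as (Sync, Budget, Standup):
Hiring=2pm: (1pm,3pm,3pm) (1pm,3pm,4pm) (1pm,3pm,5pm) (1pm,4pm,3pm) (1pm,4pm,4pm) (1pm,4pm,5pm) (1pm,5pm,3pm) (1pm,5pm,4pm) (1pm,5pm,5pm) — 9.
Hiring=3pm: (1pm,4pm,4pm) (1pm,4pm,5pm) (1pm,5pm,4pm) (1pm,5pm,5pm) (2pm,4pm,4pm) (2pm,4pm,5pm) (2pm,5pm,4pm) (2pm,5pm,5pm) — 8.
Hiring=4pm: (1pm,5pm,5pm) (2pm,5pm,5pm) (3pm,5pm,5pm) — 3.
Summing: 9 + 8 + 3 = 20.

20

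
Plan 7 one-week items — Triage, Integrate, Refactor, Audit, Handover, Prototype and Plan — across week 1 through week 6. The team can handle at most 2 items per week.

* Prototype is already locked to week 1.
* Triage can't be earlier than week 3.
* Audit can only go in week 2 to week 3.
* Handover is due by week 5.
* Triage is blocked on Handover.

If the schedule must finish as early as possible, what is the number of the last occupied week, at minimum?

week 4

The precedence chain requires at least 2 distinct weeks.
With at most 2 per week and 7 work items, at least 4 weeks are needed.
Triage can't be placed before week 3, so the schedule must run through at least week 3.
4 works (last occupied week: week 4): for example Prototype -> week 1; Handover -> week 1; Audit -> week 2; Integrate -> week 2; Refactor -> week 3; Plan -> week 4; Triage -> week 3.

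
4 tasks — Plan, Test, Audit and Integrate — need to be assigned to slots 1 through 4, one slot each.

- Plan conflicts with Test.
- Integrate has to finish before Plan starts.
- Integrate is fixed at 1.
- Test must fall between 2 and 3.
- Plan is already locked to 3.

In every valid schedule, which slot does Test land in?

Test's window is 2–3.
Plan is fixed at 3, and Test can't share a slot with Plan.
So Test must be 2.

2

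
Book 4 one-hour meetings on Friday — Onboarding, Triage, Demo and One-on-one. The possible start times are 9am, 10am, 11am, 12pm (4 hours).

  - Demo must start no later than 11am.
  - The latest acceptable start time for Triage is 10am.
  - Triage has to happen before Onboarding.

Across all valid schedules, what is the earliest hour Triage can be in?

Triage's own window allows nothing later than 10am.
Triage at 9am is achievable: Onboarding=10am; Demo=9am; Triage=9am; One-on-one=9am.

9am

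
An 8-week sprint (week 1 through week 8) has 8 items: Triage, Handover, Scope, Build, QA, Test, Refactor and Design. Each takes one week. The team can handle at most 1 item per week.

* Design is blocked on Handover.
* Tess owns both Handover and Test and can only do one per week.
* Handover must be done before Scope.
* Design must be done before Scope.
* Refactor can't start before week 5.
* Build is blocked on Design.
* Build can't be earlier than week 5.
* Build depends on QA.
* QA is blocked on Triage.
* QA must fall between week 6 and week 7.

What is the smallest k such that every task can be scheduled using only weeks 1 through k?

8

The precedence chain requires at least 3 distinct weeks.
With at most 1 per week and 8 tasks, at least 8 weeks are needed.
Propagating the time windows through the other constraints, Build can't land before week 7, so the schedule must run through at least week 7.
8 works (last occupied week: week 8): for example Design -> week 2, QA -> week 6, Test -> week 8, Handover -> week 1, Refactor -> week 5, Scope -> week 3, Triage -> week 4, Build -> week 7.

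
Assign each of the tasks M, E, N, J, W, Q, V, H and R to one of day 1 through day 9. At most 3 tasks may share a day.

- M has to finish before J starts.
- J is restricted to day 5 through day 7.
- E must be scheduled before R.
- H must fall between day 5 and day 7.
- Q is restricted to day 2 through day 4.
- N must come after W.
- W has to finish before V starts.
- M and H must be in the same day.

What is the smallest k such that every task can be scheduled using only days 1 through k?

6

The precedence chain requires at least 2 distinct days.
With at most 3 per day and 9 tasks, at least 3 days are needed.
Propagating the time windows through the other constraints, J can't land before day 6, so the schedule must run through at least day 6.
6 works (last occupied day: day 6): for example H=day 5, N=day 2, M=day 5, W=day 1, J=day 6, R=day 3, E=day 1, V=day 2, Q=day 2.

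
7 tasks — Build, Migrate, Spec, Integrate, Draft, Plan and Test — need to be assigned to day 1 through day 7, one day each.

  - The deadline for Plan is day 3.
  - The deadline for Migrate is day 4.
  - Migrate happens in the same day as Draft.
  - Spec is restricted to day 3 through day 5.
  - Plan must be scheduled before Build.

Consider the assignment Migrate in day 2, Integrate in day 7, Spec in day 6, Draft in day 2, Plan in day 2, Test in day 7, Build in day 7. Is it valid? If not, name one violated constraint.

No. Spec is restricted to day 3 through day 5 is not satisfied.

The deadline for Plan is day 3 — holds.
Migrate happens in the same day as Draft — holds.
Spec is restricted to day 3 through day 5 — violated.
Plan must be scheduled before Build — holds.
The deadline for Migrate is day 4 — holds.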